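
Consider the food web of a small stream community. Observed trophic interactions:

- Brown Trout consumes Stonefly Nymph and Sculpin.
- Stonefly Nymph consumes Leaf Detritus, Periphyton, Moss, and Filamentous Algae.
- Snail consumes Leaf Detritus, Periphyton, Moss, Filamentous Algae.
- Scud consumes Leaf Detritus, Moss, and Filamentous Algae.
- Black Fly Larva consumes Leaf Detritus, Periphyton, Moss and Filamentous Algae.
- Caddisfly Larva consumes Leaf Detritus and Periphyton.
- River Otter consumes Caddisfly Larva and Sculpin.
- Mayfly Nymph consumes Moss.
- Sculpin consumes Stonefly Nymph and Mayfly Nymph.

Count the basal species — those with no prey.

4

Basal species (no prey listed): Periphyton, Moss, Filamentous Algae, Leaf Detritus.
Count: 4.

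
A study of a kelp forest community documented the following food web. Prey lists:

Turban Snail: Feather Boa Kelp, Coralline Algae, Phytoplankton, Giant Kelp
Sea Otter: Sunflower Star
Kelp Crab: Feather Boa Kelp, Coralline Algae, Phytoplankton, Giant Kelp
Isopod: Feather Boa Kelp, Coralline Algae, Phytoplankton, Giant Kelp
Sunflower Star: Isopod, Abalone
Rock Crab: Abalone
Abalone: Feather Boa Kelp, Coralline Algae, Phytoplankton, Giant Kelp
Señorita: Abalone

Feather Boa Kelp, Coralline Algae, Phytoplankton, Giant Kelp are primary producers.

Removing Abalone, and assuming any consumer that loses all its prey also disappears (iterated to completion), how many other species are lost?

2

Remove Abalone.
Round 1: Rock Crab (all prey gone), Señorita (all prey gone) → extinct.
No further losses. Total secondary extinctions: 2.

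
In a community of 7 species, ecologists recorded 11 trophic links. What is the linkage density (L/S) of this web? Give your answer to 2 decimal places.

L/S = 1.57

There are L = 11 links among S = 7 species.
L/S = 11/7 = 1.5714 ≈ 1.57.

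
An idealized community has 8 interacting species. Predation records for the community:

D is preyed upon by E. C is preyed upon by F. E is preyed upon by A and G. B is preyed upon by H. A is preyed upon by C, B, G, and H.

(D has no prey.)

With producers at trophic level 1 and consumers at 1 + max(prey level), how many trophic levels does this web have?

Producers (level 1): D.
D → E → A → C → F gives F level 5.
No species has a prey at level 5, so no species reaches level 6.

5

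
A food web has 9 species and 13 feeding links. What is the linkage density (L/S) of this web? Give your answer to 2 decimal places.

There are L = 13 links among S = 9 species.
L/S = 13/9 = 1.4444 ≈ 1.44.

L/S = 1.44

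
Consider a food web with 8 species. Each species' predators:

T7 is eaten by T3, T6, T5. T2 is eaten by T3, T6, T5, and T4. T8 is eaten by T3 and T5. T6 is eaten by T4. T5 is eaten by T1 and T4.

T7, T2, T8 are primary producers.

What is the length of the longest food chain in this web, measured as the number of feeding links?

2 links

One longest chain: T7 → T5 → T1.
It has 3 species and 2 links.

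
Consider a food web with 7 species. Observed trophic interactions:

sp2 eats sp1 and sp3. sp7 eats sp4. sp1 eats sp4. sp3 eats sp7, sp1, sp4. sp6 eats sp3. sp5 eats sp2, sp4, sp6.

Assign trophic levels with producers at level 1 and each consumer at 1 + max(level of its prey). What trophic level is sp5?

Trophic level 5

sp4 is a producer → level 1.
sp1 eats sp4 → level 2.
sp3 eats sp1 (level 2); other prey at levels: sp4 1, sp7 2 → level 3.
sp6 eats sp3 → level 4.
sp5 eats sp6 (level 4); other prey at levels: sp4 1, sp2 4 → level 5.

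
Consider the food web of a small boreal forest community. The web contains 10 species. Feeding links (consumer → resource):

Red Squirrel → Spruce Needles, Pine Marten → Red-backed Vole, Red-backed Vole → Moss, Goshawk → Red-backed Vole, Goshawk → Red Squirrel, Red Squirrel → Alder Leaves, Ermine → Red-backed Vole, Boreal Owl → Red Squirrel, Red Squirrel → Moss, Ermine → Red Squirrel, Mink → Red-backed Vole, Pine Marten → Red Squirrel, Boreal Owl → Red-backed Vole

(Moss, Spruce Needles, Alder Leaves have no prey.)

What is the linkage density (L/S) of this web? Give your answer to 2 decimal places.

L/S = 1.30

There are L = 13 links among S = 10 species.
L/S = 13/10 = 1.3000 ≈ 1.30.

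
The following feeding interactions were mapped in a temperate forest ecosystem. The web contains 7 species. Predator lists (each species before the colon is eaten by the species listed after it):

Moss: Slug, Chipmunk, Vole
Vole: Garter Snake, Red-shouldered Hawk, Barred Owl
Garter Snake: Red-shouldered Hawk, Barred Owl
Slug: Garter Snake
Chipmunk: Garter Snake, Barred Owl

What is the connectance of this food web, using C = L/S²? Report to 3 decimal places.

C = 0.224

The web has S = 7 species and L = 11 feeding links.
C = L / S² = 11 / 49 = 0.2245 ≈ 0.224.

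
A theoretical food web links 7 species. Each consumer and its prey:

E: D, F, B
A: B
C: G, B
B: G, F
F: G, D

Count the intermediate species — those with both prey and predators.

Intermediate species (has both prey and predators): F, B.
Count: 2.

2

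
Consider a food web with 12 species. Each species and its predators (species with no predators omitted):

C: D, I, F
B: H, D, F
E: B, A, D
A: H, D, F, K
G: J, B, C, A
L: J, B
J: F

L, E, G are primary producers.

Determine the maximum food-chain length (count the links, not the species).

One longest chain: L → B → H.
It has 3 species and 2 links.

2 links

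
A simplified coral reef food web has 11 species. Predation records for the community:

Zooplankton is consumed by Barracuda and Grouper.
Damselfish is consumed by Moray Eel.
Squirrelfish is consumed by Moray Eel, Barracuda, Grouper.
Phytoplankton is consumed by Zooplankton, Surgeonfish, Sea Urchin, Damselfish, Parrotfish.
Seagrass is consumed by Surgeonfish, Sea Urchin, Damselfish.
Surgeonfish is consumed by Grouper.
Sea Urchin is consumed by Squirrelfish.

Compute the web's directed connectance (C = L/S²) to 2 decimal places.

The web has S = 11 species and L = 16 feeding links.
C = L / S² = 16 / 121 = 0.1322 ≈ 0.13.

C = 0.13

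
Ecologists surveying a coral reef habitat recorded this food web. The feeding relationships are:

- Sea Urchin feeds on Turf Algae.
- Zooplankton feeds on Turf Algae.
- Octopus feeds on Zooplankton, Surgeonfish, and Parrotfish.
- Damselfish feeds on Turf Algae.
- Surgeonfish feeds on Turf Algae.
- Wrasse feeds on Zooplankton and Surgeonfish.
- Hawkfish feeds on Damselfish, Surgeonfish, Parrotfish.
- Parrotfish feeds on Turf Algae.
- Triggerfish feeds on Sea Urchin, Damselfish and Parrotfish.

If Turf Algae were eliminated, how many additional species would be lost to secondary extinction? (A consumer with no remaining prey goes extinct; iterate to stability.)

Remove Turf Algae.
Round 1: Parrotfish (all prey gone), Sea Urchin (all prey gone), Surgeonfish (all prey gone), Zooplankton (all prey gone), Damselfish (all prey gone) → extinct.
Round 2: Wrasse (all prey gone), Octopus (all prey gone), Hawkfish (all prey gone), Triggerfish (all prey gone) → extinct.
No further losses. Total secondary extinctions: 9.

9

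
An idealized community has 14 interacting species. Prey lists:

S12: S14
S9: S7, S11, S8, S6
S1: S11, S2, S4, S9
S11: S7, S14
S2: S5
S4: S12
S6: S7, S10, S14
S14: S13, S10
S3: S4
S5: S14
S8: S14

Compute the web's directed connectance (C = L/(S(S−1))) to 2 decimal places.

C = 0.12

The web has S = 14 species and L = 21 feeding links.
C = L / (S(S−1)) = 21 / 182 = 0.1154 ≈ 0.12.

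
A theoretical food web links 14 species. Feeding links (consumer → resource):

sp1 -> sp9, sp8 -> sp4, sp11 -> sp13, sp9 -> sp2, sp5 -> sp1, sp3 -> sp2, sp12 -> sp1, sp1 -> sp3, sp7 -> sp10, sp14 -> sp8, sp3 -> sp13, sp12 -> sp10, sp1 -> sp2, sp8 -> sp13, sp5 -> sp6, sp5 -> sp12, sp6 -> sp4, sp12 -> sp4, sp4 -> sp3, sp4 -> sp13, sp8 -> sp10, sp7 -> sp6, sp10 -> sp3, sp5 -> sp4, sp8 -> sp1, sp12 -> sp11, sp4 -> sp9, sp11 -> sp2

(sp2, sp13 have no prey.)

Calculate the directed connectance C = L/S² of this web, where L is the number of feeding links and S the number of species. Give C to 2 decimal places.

C = 0.14

The web has S = 14 species and L = 28 feeding links.
C = L / S² = 28 / 196 = 0.1429 ≈ 0.14.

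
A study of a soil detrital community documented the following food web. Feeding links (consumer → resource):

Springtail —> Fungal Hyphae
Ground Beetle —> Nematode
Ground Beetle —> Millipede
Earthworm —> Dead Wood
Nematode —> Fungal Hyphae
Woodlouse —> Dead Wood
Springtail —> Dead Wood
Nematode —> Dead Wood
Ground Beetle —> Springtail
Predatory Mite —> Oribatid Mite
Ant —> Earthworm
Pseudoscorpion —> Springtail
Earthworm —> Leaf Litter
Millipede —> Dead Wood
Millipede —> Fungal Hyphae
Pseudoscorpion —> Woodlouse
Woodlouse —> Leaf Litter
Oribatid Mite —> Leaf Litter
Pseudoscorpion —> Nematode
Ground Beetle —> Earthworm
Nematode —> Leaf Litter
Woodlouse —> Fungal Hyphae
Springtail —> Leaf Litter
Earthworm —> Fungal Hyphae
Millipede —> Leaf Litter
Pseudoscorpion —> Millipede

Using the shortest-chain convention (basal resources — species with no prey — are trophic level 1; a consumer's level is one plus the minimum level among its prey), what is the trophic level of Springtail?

Trophic level 2

Dead Wood has no prey (basal) → level 1.
Springtail eats Dead Wood → level 2.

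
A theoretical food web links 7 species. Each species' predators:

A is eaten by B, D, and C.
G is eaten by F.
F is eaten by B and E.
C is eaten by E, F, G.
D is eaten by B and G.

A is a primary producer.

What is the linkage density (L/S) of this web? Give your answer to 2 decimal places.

There are L = 11 links among S = 7 species.
L/S = 11/7 = 1.5714 ≈ 1.57.

L/S = 1.57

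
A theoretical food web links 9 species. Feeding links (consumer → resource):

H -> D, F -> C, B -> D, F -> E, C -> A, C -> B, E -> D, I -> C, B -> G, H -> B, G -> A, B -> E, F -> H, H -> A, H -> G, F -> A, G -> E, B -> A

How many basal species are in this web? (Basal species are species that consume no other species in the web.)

2

Basal species (no prey listed): D, A.
Count: 2.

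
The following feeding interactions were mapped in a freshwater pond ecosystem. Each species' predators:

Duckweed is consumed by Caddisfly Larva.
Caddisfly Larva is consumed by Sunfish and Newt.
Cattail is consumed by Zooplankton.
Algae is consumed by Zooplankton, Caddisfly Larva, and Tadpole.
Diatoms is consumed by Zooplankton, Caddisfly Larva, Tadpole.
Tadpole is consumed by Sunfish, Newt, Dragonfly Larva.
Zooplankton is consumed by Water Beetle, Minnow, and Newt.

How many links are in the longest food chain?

2 links

One longest chain: Diatoms → Tadpole → Sunfish.
It has 3 species and 2 links.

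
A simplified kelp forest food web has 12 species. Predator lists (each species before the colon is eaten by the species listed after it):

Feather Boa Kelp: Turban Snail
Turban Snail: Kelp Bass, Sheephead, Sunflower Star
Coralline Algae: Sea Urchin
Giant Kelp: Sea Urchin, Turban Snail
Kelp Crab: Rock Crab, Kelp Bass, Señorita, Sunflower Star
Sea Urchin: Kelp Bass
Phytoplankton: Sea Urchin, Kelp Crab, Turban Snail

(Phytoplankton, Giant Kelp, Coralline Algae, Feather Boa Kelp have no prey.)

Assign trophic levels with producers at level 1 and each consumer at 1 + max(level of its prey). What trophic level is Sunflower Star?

Trophic level 3

Phytoplankton is a producer → level 1.
Kelp Crab eats Phytoplankton → level 2.
Sunflower Star eats Kelp Crab (level 2); other prey at levels: Turban Snail 2 → level 3.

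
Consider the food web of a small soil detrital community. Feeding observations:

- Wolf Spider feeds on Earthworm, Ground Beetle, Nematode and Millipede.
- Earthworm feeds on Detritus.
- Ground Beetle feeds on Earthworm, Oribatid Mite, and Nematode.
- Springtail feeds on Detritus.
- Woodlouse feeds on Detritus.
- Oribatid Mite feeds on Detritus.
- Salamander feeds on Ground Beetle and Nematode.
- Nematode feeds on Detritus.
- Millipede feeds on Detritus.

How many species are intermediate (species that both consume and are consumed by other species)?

Intermediate species (has both prey and predators): Nematode, Oribatid Mite, Millipede, Earthworm, Ground Beetle.
Count: 5.

5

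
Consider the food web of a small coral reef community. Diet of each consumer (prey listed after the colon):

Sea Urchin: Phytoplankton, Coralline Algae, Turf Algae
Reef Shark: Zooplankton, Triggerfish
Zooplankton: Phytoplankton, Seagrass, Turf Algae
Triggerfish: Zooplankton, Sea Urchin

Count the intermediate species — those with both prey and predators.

Intermediate species (has both prey and predators): Zooplankton, Sea Urchin, Triggerfish.
Count: 3.

3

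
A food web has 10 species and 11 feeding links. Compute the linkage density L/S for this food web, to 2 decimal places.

L/S = 1.10

There are L = 11 links among S = 10 species.
L/S = 11/10 = 1.1000 ≈ 1.10.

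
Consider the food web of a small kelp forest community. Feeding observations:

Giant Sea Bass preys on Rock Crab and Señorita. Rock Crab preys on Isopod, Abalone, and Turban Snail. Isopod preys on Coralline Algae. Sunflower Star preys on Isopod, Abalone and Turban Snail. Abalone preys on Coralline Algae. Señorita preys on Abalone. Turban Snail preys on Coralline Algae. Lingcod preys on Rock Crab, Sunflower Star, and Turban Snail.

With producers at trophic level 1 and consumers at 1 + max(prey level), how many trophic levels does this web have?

4

Producers (level 1): Coralline Algae.
Coralline Algae → Isopod → Rock Crab → Lingcod gives Lingcod level 4.
No species has a prey at level 4, so no species reaches level 5.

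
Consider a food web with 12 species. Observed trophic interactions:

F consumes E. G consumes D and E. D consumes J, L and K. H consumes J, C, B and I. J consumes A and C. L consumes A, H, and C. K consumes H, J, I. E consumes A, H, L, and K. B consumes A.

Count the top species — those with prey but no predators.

Top species (has prey, but nothing eats it): F, G.
Count: 2.

2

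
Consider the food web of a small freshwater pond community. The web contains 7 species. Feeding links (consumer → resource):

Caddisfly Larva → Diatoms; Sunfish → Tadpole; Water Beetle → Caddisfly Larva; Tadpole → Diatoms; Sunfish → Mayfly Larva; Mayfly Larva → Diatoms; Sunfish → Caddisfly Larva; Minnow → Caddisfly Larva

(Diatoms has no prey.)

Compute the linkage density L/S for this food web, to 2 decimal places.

L/S = 1.14

There are L = 8 links among S = 7 species.
L/S = 8/7 = 1.1429 ≈ 1.14.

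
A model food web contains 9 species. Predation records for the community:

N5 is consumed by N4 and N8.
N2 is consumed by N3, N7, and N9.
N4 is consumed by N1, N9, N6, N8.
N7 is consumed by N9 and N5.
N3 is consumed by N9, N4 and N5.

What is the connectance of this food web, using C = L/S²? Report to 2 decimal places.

The web has S = 9 species and L = 14 feeding links.
C = L / S² = 14 / 81 = 0.1728 ≈ 0.17.

C = 0.17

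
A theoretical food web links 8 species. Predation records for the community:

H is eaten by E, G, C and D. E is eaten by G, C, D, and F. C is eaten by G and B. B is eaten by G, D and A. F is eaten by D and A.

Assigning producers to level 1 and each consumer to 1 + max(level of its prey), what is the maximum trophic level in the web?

5

Producers (level 1): H.
H → E → C → B → D gives D level 5.
No species has a prey at level 5, so no species reaches level 6.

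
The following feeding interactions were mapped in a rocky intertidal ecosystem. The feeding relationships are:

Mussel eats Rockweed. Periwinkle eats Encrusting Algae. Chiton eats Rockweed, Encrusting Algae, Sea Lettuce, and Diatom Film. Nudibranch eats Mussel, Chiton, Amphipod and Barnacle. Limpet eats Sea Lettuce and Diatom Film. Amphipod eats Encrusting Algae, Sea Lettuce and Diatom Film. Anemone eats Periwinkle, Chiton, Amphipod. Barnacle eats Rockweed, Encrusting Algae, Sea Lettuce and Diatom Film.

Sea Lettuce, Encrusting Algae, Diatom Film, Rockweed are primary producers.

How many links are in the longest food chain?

2 links

One longest chain: Sea Lettuce → Barnacle → Nudibranch.
It has 3 species and 2 links.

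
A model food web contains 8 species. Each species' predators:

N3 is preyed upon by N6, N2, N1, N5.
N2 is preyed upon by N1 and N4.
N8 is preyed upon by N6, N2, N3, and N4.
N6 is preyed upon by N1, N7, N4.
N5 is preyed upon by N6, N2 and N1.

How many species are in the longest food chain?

One longest chain: N8 → N3 → N5 → N6 → N1.
It has 5 species and 4 links.

5 species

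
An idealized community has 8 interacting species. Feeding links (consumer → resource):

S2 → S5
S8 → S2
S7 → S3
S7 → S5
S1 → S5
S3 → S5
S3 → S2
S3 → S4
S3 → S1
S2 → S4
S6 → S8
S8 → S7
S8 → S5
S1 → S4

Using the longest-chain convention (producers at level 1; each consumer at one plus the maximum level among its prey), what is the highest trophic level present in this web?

6

Producers (level 1): S5, S4.
S5 → S2 → S3 → S7 → S8 → S6 gives S6 level 6.
No species has a prey at level 6, so no species reaches level 7.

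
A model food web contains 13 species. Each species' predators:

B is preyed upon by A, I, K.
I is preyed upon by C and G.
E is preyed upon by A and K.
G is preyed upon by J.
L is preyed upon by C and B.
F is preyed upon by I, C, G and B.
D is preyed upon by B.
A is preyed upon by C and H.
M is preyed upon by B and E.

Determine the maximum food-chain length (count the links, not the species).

One longest chain: F → B → I → G → J.
It has 5 species and 4 links.

4 links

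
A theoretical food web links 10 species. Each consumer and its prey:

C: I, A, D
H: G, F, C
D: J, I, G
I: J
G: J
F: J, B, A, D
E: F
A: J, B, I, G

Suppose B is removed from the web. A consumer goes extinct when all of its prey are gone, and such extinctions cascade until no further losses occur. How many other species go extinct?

0

Remove B.
Every predator of it retains at least one other prey: A still has J, I, G; F still has J, A, D.
No consumer loses all prey, so no secondary extinctions occur.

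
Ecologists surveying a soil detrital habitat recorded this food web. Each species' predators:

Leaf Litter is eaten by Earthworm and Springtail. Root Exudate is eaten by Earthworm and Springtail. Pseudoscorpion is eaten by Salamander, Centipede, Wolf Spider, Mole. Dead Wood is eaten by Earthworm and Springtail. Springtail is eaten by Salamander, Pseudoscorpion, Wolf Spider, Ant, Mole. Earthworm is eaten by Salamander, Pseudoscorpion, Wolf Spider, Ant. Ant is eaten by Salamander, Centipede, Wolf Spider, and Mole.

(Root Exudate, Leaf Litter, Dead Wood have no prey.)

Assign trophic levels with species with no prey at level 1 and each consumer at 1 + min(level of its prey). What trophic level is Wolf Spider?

Trophic level 3

Root Exudate has no prey (basal) → level 1.
Springtail eats Root Exudate → level 2.
Wolf Spider eats Springtail → level 3.
No prey of Wolf Spider is below level 2, so 3 is the minimum.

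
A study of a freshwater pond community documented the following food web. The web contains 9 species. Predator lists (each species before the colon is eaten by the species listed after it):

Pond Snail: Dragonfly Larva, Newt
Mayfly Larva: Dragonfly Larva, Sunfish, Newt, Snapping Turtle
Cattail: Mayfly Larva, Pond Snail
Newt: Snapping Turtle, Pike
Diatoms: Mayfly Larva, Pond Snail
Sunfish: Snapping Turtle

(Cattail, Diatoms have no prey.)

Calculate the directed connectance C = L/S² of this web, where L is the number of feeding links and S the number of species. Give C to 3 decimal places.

C = 0.160

The web has S = 9 species and L = 13 feeding links.
C = L / S² = 13 / 81 = 0.1605 ≈ 0.160.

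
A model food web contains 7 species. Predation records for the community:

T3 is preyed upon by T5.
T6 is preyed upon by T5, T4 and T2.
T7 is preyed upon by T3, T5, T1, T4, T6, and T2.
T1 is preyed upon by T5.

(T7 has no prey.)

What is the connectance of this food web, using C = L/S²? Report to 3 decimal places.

The web has S = 7 species and L = 11 feeding links.
C = L / S² = 11 / 49 = 0.2245 ≈ 0.224.

C = 0.224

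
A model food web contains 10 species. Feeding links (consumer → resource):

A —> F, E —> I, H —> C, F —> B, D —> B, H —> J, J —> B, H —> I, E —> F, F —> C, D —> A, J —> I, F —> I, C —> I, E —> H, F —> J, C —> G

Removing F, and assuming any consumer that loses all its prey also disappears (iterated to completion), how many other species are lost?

1

Remove F.
Round 1: A (all prey gone) → extinct.
No further losses. Total secondary extinctions: 1.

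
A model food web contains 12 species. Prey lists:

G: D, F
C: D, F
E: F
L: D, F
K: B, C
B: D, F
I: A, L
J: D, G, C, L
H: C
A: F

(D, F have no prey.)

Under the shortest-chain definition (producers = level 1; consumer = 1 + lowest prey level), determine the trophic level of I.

F is a producer → level 1.
A eats F → level 2.
I eats A → level 3.
No prey of I is below level 2, so 3 is the minimum.

Trophic level 3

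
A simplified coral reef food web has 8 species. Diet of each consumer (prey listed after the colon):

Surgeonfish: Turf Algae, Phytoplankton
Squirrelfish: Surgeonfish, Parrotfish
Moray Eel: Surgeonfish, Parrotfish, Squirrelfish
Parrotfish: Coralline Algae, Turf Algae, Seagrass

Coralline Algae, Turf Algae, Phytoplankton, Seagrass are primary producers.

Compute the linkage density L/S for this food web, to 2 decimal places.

There are L = 10 links among S = 8 species.
L/S = 10/8 = 1.2500 ≈ 1.25.

L/S = 1.25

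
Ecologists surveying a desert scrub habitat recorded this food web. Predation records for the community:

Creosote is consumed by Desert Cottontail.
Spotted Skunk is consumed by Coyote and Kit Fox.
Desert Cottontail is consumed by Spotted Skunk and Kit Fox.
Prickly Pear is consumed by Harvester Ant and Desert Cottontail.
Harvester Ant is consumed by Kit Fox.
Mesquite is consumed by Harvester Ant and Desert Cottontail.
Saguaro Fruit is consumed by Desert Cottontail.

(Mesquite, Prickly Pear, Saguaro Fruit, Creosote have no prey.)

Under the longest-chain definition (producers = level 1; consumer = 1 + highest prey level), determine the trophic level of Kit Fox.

Mesquite is a producer → level 1.
Desert Cottontail eats Mesquite (level 1); other prey at levels: Prickly Pear 1, Saguaro Fruit 1, Creosote 1 → level 2.
Spotted Skunk eats Desert Cottontail → level 3.
Kit Fox eats Spotted Skunk (level 3); other prey at levels: Harvester Ant 2, Desert Cottontail 2 → level 4.

Trophic level 4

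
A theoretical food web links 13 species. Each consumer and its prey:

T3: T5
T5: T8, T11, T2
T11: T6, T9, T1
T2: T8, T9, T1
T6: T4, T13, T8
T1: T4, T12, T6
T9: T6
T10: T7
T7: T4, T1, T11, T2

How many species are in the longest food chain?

6 species

One longest chain: T4 → T6 → T9 → T2 → T7 → T10.
It has 6 species and 5 links.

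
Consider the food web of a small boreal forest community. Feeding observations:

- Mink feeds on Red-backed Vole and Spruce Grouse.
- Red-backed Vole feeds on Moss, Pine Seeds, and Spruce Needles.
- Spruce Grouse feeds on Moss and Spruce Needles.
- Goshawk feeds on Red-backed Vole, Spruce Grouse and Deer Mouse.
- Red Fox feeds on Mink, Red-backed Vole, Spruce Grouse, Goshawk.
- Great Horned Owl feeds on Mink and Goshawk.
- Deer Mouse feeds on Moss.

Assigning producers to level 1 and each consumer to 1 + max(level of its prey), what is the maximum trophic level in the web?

4

Producers (level 1): Moss, Spruce Needles, Pine Seeds.
Moss → Red-backed Vole → Mink → Red Fox gives Red Fox level 4.
No species has a prey at level 4, so no species reaches level 5.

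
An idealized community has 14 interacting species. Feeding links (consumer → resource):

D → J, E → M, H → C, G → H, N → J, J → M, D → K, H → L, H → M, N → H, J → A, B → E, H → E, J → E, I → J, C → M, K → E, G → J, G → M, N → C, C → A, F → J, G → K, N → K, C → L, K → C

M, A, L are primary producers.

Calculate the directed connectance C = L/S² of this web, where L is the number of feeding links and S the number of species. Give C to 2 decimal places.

C = 0.13

The web has S = 14 species and L = 26 feeding links.
C = L / S² = 26 / 196 = 0.1327 ≈ 0.13.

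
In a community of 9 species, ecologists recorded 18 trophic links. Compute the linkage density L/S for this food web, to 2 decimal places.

L/S = 2.00

There are L = 18 links among S = 9 species.
L/S = 18/9 = 2.0000 ≈ 2.00.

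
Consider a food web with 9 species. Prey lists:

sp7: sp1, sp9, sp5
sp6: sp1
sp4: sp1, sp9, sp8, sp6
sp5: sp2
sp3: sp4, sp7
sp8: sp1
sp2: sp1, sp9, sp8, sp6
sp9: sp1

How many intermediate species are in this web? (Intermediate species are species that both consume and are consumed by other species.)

Intermediate species (has both prey and predators): sp9, sp8, sp6, sp2, sp4, sp5, sp7.
Count: 7.

7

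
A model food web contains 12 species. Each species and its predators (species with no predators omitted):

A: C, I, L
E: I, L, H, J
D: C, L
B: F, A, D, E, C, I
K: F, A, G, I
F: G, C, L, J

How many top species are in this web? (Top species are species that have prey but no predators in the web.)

Top species (has prey, but nothing eats it): G, C, I, L, H, J.
Count: 6.

6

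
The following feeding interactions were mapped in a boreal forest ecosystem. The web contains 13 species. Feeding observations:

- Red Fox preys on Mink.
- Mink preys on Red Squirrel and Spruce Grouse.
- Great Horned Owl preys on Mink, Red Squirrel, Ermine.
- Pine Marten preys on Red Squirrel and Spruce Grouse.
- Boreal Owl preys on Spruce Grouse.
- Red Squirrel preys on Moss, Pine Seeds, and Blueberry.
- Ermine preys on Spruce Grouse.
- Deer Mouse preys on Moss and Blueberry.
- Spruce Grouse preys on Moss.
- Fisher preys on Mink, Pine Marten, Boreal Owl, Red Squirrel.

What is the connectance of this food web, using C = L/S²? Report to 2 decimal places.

The web has S = 13 species and L = 20 feeding links.
C = L / S² = 20 / 169 = 0.1183 ≈ 0.12.

C = 0.12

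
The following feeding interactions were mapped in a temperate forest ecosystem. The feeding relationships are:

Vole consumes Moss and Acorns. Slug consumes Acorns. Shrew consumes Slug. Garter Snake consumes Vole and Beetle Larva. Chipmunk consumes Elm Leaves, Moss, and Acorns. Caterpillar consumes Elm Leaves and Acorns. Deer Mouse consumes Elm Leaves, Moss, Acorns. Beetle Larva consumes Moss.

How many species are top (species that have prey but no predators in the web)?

5

Top species (has prey, but nothing eats it): Caterpillar, Deer Mouse, Chipmunk, Shrew, Garter Snake.
Count: 5.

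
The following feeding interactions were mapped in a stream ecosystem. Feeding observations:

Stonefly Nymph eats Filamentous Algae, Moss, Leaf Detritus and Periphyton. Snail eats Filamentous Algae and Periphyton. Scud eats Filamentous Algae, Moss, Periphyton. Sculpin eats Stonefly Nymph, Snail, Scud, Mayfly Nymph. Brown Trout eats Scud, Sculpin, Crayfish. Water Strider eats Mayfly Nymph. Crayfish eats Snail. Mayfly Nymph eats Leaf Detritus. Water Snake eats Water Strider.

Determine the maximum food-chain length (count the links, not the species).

One longest chain: Periphyton → Snail → Crayfish → Brown Trout.
It has 4 species and 3 links.

3 links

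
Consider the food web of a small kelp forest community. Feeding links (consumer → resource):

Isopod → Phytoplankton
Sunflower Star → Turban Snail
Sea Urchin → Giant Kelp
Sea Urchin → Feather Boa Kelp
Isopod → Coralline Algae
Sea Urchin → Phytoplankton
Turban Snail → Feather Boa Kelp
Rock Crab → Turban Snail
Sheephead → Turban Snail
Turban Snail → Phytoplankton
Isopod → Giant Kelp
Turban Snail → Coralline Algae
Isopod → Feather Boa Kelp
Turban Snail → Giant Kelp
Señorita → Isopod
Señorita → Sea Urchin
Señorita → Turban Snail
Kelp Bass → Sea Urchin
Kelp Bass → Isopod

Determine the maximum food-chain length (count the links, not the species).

2 links

One longest chain: Giant Kelp → Sea Urchin → Señorita.
It has 3 species and 2 links.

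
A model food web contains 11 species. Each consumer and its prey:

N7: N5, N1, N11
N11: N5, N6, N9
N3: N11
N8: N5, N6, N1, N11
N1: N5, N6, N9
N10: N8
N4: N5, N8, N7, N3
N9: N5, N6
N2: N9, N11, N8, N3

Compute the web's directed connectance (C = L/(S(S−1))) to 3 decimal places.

C = 0.227

The web has S = 11 species and L = 25 feeding links.
C = L / (S(S−1)) = 25 / 110 = 0.2273 ≈ 0.227.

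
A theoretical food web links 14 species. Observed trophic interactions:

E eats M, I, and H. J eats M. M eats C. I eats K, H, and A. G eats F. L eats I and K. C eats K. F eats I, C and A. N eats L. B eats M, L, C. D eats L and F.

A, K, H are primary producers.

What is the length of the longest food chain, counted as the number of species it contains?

One longest chain: A → I → L → D.
It has 4 species and 3 links.

4 species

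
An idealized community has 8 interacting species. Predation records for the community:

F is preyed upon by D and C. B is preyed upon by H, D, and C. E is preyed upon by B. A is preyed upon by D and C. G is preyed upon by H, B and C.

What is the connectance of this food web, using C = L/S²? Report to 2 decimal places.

C = 0.17

The web has S = 8 species and L = 11 feeding links.
C = L / S² = 11 / 64 = 0.1719 ≈ 0.17.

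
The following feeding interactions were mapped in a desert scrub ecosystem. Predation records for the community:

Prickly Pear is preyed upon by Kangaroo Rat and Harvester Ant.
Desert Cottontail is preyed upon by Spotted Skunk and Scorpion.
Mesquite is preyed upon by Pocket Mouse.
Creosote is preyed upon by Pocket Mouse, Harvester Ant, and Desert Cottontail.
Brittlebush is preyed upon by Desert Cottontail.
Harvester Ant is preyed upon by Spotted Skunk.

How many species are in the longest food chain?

3 species

One longest chain: Brittlebush → Desert Cottontail → Spotted Skunk.
It has 3 species and 2 links.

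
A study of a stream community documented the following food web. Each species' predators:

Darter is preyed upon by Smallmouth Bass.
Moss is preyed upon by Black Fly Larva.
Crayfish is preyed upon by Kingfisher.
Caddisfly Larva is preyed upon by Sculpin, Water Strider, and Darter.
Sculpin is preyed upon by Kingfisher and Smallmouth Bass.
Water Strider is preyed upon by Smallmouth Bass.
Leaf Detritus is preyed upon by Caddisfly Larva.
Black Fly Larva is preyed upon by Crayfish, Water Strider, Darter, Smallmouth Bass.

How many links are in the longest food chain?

3 links

One longest chain: Leaf Detritus → Caddisfly Larva → Darter → Smallmouth Bass.
It has 4 species and 3 links.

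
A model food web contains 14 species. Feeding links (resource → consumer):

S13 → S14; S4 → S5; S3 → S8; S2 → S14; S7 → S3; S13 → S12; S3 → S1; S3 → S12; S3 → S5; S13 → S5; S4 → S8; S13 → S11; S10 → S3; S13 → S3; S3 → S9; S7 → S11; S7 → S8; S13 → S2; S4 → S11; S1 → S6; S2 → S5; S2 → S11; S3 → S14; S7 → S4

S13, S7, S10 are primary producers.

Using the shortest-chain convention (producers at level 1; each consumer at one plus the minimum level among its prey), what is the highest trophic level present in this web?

Producers (level 1): S13, S7, S10.
Following each consumer down to its lowest-level prey: S13 → S3 → S1 → S6 (levels 1 through 4).
All prey of S6 (S1 3) are at level 3 or above, so S6 is at level 1 + 3 = 4.
Every consumer has at least one prey at level 3 or below, so none exceeds level 4.

4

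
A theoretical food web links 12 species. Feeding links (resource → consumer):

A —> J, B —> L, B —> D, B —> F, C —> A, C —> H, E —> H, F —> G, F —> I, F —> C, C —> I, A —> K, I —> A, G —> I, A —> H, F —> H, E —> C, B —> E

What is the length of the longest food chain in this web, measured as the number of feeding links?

One longest chain: B → F → C → I → A → J.
It has 6 species and 5 links.

5 links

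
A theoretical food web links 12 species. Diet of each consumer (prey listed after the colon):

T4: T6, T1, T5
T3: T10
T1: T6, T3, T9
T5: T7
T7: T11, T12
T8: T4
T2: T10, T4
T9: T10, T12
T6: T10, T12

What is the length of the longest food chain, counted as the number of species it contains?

One longest chain: T11 → T7 → T5 → T4 → T8.
It has 5 species and 4 links.

5 species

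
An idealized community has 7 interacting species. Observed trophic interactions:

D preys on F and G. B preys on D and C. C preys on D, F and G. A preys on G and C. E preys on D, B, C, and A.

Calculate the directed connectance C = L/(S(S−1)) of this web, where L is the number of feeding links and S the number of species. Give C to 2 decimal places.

The web has S = 7 species and L = 13 feeding links.
C = L / (S(S−1)) = 13 / 42 = 0.3095 ≈ 0.31.

C = 0.31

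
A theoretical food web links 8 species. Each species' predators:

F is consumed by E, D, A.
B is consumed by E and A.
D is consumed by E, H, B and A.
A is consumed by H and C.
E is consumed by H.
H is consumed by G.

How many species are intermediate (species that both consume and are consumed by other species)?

Intermediate species (has both prey and predators): D, B, A, E, H.
Count: 5.

5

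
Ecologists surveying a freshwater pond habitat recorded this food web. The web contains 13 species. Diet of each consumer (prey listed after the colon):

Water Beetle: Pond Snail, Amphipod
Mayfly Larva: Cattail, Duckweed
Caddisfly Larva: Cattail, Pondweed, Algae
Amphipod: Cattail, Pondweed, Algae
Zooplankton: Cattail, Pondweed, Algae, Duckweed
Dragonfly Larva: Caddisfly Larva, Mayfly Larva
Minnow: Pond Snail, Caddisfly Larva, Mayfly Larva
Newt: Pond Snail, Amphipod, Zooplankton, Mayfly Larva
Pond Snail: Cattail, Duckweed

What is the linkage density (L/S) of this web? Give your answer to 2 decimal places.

There are L = 25 links among S = 13 species.
L/S = 25/13 = 1.9231 ≈ 1.92.

L/S = 1.92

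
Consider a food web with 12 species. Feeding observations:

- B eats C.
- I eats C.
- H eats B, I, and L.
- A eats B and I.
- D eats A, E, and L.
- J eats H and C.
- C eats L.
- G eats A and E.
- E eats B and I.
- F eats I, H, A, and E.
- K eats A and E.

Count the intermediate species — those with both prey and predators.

6

Intermediate species (has both prey and predators): C, I, B, A, H, E.
Count: 6.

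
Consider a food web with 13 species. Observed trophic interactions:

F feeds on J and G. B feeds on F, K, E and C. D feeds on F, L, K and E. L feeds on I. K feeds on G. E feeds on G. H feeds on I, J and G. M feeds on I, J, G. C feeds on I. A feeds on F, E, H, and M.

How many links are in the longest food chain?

One longest chain: G → E → D.
It has 3 species and 2 links.

2 links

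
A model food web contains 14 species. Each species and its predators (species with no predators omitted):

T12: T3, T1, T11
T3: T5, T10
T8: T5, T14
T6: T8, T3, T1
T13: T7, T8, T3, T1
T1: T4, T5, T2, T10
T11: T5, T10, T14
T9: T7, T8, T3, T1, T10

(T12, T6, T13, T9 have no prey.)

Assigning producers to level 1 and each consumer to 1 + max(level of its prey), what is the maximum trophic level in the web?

Producers (level 1): T12, T6, T13, T9.
T12 → T11 → T5 gives T5 level 3.
No species has a prey at level 3, so no species reaches level 4.

3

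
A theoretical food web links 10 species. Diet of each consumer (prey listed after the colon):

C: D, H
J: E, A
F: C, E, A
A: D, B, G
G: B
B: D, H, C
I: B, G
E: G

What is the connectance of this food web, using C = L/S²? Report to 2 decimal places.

The web has S = 10 species and L = 17 feeding links.
C = L / S² = 17 / 100 = 0.1700 ≈ 0.17.

C = 0.17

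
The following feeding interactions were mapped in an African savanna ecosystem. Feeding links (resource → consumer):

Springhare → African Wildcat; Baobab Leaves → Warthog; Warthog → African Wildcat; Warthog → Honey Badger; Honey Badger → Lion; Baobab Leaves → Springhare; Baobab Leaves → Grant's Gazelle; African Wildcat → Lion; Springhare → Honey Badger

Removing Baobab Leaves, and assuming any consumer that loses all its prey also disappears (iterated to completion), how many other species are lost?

6

Remove Baobab Leaves.
Round 1: Grant's Gazelle (all prey gone), Springhare (all prey gone), Warthog (all prey gone) → extinct.
Round 2: Honey Badger (all prey gone), African Wildcat (all prey gone) → extinct.
Round 3: Lion (all prey gone) → extinct.
No further losses. Total secondary extinctions: 6.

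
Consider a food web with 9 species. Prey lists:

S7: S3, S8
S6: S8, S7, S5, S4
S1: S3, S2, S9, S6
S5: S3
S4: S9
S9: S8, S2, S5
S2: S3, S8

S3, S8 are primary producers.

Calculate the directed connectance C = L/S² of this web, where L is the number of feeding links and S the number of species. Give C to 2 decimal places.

C = 0.21

The web has S = 9 species and L = 17 feeding links.
C = L / S² = 17 / 81 = 0.2099 ≈ 0.21.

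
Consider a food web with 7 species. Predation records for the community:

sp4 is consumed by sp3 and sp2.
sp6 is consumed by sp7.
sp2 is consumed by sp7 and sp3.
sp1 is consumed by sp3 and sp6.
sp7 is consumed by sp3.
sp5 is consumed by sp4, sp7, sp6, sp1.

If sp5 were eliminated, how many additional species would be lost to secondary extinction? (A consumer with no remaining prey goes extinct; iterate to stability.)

6

Remove sp5.
Round 1: sp4 (all prey gone), sp1 (all prey gone) → extinct.
Round 2: sp6 (all prey gone), sp2 (all prey gone) → extinct.
Round 3: sp7 (all prey gone) → extinct.
Round 4: sp3 (all prey gone) → extinct.
No further losses. Total secondary extinctions: 6.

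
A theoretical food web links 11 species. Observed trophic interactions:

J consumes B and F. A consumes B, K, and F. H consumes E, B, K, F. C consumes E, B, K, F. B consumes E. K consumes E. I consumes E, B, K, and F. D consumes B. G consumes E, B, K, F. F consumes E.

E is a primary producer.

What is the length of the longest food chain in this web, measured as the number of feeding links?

One longest chain: E → B → A.
It has 3 species and 2 links.

2 links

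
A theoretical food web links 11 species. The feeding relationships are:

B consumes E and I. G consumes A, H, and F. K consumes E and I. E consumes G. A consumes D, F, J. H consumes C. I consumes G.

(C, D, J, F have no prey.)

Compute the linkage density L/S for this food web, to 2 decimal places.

There are L = 13 links among S = 11 species.
L/S = 13/11 = 1.1818 ≈ 1.18.

L/S = 1.18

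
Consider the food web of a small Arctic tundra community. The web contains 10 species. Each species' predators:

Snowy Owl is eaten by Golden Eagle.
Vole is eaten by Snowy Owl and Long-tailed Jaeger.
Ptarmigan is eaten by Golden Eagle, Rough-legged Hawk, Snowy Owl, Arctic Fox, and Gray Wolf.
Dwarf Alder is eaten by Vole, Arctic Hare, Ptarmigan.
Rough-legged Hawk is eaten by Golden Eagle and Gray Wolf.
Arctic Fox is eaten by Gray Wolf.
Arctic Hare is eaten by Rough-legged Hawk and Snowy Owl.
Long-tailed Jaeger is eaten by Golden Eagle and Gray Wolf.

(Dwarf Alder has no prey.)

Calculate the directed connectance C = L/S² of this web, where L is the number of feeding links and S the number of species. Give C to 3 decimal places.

The web has S = 10 species and L = 18 feeding links.
C = L / S² = 18 / 100 = 0.1800 ≈ 0.180.

C = 0.180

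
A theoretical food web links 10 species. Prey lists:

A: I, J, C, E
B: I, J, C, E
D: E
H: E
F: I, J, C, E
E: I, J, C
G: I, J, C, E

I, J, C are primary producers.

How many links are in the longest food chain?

One longest chain: I → E → H.
It has 3 species and 2 links.

2 links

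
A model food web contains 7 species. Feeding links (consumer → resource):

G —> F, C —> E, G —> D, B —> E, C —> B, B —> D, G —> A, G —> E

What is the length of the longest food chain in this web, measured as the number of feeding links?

2 links

One longest chain: E → B → C.
It has 3 species and 2 links.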